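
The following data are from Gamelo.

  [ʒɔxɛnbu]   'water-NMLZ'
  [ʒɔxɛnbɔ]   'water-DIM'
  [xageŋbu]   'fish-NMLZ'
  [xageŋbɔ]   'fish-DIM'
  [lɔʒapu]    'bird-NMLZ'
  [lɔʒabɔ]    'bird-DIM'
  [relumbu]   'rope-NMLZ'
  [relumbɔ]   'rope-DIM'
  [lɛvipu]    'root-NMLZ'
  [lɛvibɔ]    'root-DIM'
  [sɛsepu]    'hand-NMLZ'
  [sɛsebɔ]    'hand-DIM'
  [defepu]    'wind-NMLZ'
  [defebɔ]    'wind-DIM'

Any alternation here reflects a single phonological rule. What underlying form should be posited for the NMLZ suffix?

/-pu/

The NMLZ morpheme has two allomorphs, [-bu] and [-pu].
The DIM suffix, which begins with [b], is invariant after every stem; so [b] is not altered by any rule here.
So the underlying form is /-pu/, and voiceless stops become voiced after a nasal.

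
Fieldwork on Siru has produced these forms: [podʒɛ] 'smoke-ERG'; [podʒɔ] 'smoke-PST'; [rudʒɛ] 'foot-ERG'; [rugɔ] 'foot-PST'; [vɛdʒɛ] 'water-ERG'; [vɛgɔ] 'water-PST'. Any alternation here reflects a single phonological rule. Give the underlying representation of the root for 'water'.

The root 'water' surfaces as [vɛdʒɛ] and [vɛgɔ], with a stem-final [dʒ] ~ [g] alternation.
But 'smoke' keeps [dʒ] in both environments ([podʒɛ], [podʒɔ]), so there is no rule changing /dʒ/ to [g] before the PST suffix.
So /g/ is underlying, and a rule of palatalization before a front vowel — /g/ becomes palato-alveolar [dʒ] before a front vowel — gives [dʒ].
The underlying form of 'water' is therefore /vɛg/.

/vɛg/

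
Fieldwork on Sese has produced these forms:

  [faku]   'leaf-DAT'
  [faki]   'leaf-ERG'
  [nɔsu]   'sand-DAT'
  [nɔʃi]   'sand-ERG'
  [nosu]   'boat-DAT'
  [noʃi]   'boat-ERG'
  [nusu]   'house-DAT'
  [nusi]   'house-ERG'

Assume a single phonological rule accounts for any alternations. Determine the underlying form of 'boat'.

/noʃ/

The stem for 'boat' ends in [s] in [nosu] but [ʃ] in [noʃi].
If /s/ were underlying and a rule turned it into [ʃ] before the ERG suffix, 'house' would also alternate; but it has [s] in both [nusu] and [nusi].
So /ʃ/ is underlying, and a rule of depalatalization — palato-alveolar /ʃ/ becomes [s] when no front vowel follows — gives [s].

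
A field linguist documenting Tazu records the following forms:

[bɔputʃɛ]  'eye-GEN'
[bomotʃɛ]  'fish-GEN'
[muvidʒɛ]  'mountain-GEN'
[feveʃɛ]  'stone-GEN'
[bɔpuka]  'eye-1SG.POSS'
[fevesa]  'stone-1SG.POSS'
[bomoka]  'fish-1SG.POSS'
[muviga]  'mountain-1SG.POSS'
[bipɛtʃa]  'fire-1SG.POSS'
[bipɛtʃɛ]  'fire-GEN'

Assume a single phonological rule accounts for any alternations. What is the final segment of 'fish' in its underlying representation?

/k/

'fish' shows [k] ~ [tʃ] at the end of the stem ([bomoka] vs [bomotʃɛ]).
The stem 'fire' ([bipɛtʃa], [bipɛtʃɛ]) shows [tʃ] unchanged in both environments, so [tʃ] cannot be basic with [k] derived before the 1SG.POSS suffix.
Therefore /k/ is basic and [tʃ] is derived by palatalization before a front vowel (/k/, /g/ and /s/ become palato-alveolar [tʃ], [dʒ] and [ʃ] before a front vowel).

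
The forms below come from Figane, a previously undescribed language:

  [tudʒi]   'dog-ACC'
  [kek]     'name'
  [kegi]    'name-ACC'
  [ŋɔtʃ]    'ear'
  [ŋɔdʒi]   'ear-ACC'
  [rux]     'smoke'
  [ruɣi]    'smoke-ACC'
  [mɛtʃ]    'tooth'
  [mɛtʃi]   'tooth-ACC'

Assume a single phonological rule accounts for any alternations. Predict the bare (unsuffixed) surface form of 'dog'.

[tutʃ]

The root 'ear' surfaces as [ŋɔtʃ] and [ŋɔdʒi], with a stem-final [tʃ] ~ [dʒ] alternation.
If /tʃ/ were underlying and a rule turned it into [dʒ] before the ACC suffix, 'tooth' would also alternate; but it has [tʃ] in both [mɛtʃ] and [mɛtʃi].
So /dʒ/ is underlying, and a rule of word-final obstruent devoicing — voiced obstruents become voiceless word-finally — gives [tʃ].
The one attested form of 'dog', [tudʒi], shows underlying /tudʒ/. Applying the same rule word-finally gives [tutʃ].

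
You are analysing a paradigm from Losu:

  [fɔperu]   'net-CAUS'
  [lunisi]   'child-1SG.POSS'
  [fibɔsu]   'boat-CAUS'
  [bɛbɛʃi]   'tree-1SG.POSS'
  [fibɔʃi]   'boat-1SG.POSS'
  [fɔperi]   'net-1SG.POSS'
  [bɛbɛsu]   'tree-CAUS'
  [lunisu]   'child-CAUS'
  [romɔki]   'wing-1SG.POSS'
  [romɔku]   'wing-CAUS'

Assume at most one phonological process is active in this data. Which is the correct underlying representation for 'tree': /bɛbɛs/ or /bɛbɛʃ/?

The stem for 'tree' ends in [s] in [bɛbɛsu] but [ʃ] in [bɛbɛʃi].
If /s/ were underlying and a rule turned it into [ʃ] before the 1SG.POSS suffix, 'child' would also alternate; but it has [s] in both [lunisu] and [lunisi].
Therefore /ʃ/ is basic and [s] is derived by depalatalization (palato-alveolar /ʃ/ becomes [s] when no front vowel follows).

/bɛbɛʃ/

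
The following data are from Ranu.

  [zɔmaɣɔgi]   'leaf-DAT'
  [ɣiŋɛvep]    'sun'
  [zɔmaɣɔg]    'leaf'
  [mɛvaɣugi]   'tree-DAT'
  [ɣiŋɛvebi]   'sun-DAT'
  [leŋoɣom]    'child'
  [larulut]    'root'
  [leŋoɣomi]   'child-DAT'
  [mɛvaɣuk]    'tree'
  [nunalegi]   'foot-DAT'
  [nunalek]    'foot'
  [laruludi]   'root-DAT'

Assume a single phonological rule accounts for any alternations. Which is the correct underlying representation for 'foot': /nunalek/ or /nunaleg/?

The root 'foot' surfaces as [nunalek] and [nunalegi], with a stem-final [k] ~ [g] alternation.
The stem 'leaf' ([zɔmaɣɔg], [zɔmaɣɔgi]) shows [g] unchanged in both environments, so [g] cannot be basic with [k] derived in isolation.
The alternation reflects intervocalic voicing: voiceless stops become voiced between vowels. /k/ is underlying.

/nunalek/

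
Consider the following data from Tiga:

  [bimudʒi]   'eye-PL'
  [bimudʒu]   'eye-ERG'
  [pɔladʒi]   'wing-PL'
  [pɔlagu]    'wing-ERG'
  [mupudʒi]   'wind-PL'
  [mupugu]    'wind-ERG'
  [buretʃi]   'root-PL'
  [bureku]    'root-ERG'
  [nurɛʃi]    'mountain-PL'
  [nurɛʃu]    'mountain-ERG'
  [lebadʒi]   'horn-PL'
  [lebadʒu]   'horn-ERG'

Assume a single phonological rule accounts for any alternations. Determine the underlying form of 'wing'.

The stem for 'wing' ends in [dʒ] in [pɔladʒi] but [g] in [pɔlagu].
If /dʒ/ were underlying and a rule turned it into [g] before the ERG suffix, 'eye' would also alternate; but it has [dʒ] in both [bimudʒi] and [bimudʒu].
Therefore /g/ is basic and [dʒ] is derived by palatalization before a front vowel (/k/ and /g/ become palato-alveolar [tʃ] and [dʒ] before a front vowel).
So 'wing' = /pɔlag/.

/pɔlag/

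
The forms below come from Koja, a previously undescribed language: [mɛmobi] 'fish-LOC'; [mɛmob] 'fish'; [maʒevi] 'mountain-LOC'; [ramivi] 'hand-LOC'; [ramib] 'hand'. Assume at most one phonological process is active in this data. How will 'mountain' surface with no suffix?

The stem for 'hand' ends in [v] in [ramivi] but [b] in [ramib].
If /b/ were underlying and a rule turned it into [v] before the LOC suffix, 'fish' would also alternate; but it has [b] in both [mɛmobi] and [mɛmob].
The underlying segment must be /v/; voiced fricatives become stops word-finally, yielding [b] there.
From [maʒevi] the stem 'mountain' is /maʒev/; word-finally this yields [maʒeb].

[maʒeb]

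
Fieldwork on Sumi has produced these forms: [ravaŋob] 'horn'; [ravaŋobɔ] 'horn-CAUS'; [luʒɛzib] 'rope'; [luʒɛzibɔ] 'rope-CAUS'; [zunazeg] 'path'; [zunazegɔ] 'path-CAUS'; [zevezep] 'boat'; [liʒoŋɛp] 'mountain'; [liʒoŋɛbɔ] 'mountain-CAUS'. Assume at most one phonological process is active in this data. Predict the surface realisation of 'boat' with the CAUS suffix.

[zevezebɔ]

The stem for 'mountain' ends in [p] in [liʒoŋɛp] but [b] in [liʒoŋɛbɔ].
The stem 'horn' ([ravaŋob], [ravaŋobɔ]) shows [b] unchanged in both environments, so [b] cannot be basic with [p] derived in isolation.
So /p/ is underlying, and a rule of intervocalic voicing — voiceless stops become voiced between vowels — gives [b].
From [zevezep] the stem 'boat' is /zevezep/; between vowels this yields [zevezebɔ].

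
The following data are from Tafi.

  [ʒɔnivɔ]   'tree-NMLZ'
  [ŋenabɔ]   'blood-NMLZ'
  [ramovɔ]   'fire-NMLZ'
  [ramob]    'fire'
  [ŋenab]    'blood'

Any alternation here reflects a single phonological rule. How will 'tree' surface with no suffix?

The root 'fire' surfaces as [ramob] and [ramovɔ], with a stem-final [b] ~ [v] alternation.
Compare 'blood', with invariant [b] in [ŋenab] and [ŋenabɔ]: an analysis with underlying /b/ and a rule producing [v] before the NMLZ suffix would wrongly predict alternation here too.
The underlying segment must be /v/; voiced fricatives become stops word-finally, yielding [b] there.
The one attested form of 'tree', [ʒɔnivɔ], shows underlying /ʒɔniv/. Applying the same rule word-finally gives [ʒɔnib].

[ʒɔnib]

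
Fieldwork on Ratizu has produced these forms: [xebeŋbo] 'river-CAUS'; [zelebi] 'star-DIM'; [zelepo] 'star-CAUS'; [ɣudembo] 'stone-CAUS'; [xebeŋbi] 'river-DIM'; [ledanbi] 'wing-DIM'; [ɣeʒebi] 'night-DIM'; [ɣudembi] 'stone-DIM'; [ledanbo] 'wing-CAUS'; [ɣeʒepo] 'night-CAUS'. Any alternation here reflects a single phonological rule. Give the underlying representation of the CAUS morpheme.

The CAUS morpheme has two allomorphs, [-bo] and [-po].
The DIM suffix, which begins with [b], is invariant after every stem; so [b] is not altered by any rule here.
So the underlying form is /-po/, and voiceless stops become voiced after a nasal.

/-po/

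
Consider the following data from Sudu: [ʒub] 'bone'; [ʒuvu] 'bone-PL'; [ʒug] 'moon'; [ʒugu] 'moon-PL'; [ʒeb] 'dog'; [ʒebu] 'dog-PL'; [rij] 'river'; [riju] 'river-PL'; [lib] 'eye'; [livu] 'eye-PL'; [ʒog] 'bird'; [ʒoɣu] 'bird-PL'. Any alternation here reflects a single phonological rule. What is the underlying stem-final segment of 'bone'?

The root 'bone' surfaces as [ʒub] and [ʒuvu], with a stem-final [b] ~ [v] alternation.
The stem 'dog' ([ʒeb], [ʒebu]) shows [b] unchanged in both environments, so [b] cannot be basic with [v] derived before the PL suffix.
The underlying segment must be /v/; voiced fricatives become stops word-finally, yielding [b] there.

/v/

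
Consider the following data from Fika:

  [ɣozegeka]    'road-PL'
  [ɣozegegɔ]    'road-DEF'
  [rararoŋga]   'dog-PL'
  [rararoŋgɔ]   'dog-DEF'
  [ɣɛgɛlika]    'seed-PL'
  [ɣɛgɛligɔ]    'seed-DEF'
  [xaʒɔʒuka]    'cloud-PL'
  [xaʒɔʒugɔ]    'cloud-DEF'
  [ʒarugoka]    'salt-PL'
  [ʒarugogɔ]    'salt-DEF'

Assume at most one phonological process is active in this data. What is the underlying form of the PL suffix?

The PL morpheme has two allomorphs, [-ga] and [-ka].
By contrast the DEF suffix keeps its initial [g] throughout — that segment must be underlying.
So the underlying form is /-ka/, and voiceless stops become voiced after a nasal.

/-ka/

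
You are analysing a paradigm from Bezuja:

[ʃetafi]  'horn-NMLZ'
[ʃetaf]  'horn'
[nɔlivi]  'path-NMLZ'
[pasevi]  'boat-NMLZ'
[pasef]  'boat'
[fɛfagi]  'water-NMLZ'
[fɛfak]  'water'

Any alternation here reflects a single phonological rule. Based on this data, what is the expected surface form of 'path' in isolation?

In [pasevi] and [pasef] the final segment of 'boat' alternates: [v] ~ [f].
Compare 'horn', with invariant [f] in [ʃetafi] and [ʃetaf]: an analysis with underlying /f/ and a rule producing [v] before the NMLZ suffix would wrongly predict alternation here too.
So /v/ is underlying, and a rule of word-final obstruent devoicing — voiced obstruents become voiceless word-finally — gives [f].
From [nɔlivi] the stem 'path' is /nɔliv/; word-finally this yields [nɔlif].

[nɔlif]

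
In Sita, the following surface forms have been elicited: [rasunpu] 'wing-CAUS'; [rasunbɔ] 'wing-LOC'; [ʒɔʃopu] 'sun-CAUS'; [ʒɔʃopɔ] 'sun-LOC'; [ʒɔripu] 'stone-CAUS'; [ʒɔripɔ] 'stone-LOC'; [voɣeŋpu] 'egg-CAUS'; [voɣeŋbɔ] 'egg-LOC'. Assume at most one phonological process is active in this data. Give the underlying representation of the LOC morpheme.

/-bɔ/

The LOC morpheme has two allomorphs, [-bɔ] and [-pɔ].
The CAUS suffix, which begins with [p], is invariant after every stem; so [p] is not altered by any rule here.
The LOC suffix is therefore /-bɔ/ underlyingly, with post-vocalic devoicing: voiced stops become voiceless after a vowel.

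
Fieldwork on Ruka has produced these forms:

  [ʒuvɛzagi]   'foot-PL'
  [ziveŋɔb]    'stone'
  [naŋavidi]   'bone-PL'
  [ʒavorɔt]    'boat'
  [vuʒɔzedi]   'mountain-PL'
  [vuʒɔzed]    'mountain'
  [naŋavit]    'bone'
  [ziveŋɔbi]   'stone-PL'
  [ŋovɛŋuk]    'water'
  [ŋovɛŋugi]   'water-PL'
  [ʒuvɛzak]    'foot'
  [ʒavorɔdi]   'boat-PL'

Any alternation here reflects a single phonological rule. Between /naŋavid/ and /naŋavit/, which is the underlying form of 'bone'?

/naŋavit/

The root 'bone' surfaces as [naŋavidi] and [naŋavit], with a stem-final [d] ~ [t] alternation.
But 'mountain' keeps [d] in both environments ([vuʒɔzedi], [vuʒɔzed]), so there is no rule changing /d/ to [t] in isolation.
So /t/ is underlying, and a rule of intervocalic voicing — voiceless stops become voiced between vowels — gives [d].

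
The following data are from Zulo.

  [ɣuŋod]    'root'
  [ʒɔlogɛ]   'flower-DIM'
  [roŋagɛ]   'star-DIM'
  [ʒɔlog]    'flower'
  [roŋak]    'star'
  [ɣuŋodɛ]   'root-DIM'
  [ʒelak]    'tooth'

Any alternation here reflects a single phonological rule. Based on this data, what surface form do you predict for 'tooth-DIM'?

[ʒelagɛ]

In [roŋak] and [roŋagɛ] the final segment of 'star' alternates: [k] ~ [g].
But 'flower' keeps [g] in both environments ([ʒɔlog], [ʒɔlogɛ]), so there is no rule changing /g/ to [k] in isolation.
Therefore /k/ is basic and [g] is derived by intervocalic voicing (voiceless stops become voiced between vowels).
The one attested form of 'tooth', [ʒelak], shows underlying /ʒelak/. Applying the same rule between vowels gives [ʒelagɛ].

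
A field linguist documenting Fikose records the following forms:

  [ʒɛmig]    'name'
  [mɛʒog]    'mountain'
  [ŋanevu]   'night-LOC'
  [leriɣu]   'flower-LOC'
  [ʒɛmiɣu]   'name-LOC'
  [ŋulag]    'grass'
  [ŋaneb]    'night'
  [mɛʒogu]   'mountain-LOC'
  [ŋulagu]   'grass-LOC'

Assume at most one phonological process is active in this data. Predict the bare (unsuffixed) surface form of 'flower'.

The root 'name' surfaces as [ʒɛmig] and [ʒɛmiɣu], with a stem-final [g] ~ [ɣ] alternation.
The stem 'grass' ([ŋulag], [ŋulagu]) shows [g] unchanged in both environments, so [g] cannot be basic with [ɣ] derived before the LOC suffix.
The underlying segment must be /ɣ/; voiced fricatives become stops word-finally, yielding [g] there.
The one attested form of 'flower', [leriɣu], shows underlying /leriɣ/. Applying the same rule word-finally gives [lerig].

[lerig]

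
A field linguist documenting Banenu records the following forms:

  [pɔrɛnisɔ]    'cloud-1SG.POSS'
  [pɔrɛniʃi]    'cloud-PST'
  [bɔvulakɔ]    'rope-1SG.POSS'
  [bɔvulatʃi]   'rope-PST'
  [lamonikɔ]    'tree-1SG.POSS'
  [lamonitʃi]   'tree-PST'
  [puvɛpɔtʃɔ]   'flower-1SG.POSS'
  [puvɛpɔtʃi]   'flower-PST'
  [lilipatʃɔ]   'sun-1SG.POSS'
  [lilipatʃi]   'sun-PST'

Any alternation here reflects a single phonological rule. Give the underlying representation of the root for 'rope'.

/bɔvulak/

The stem for 'rope' ends in [k] in [bɔvulakɔ] but [tʃ] in [bɔvulatʃi].
Compare 'sun', with invariant [tʃ] in [lilipatʃɔ] and [lilipatʃi]: an analysis with underlying /tʃ/ and a rule producing [k] before the 1SG.POSS suffix would wrongly predict alternation here too.
The alternation reflects palatalization before a front vowel: /k/ and /s/ become palato-alveolar [tʃ] and [ʃ] before a front vowel. /k/ is underlying.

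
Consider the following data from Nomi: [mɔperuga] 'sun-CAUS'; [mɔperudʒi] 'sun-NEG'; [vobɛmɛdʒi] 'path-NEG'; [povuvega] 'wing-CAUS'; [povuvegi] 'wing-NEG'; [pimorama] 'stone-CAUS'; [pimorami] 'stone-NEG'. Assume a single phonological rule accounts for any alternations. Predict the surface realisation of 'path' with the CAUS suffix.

[vobɛmɛga]

The root 'sun' surfaces as [mɔperuga] and [mɔperudʒi], with a stem-final [g] ~ [dʒ] alternation.
Compare 'wing', with invariant [g] in [povuvega] and [povuvegi]: an analysis with underlying /g/ and a rule producing [dʒ] before the NEG suffix would wrongly predict alternation here too.
The alternation reflects depalatalization: palato-alveolar /dʒ/ becomes [g] when no front vowel follows. /dʒ/ is underlying.
From [vobɛmɛdʒi] the stem 'path' is /vobɛmɛdʒ/; when no front vowel follows this yields [vobɛmɛga].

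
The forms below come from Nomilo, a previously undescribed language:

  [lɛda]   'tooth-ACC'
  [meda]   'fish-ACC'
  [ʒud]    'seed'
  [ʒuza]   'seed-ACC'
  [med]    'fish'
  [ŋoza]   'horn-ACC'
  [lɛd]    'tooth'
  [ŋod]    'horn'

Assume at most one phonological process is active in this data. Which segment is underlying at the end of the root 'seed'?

/z/

In [ʒud] and [ʒuza] the final segment of 'seed' alternates: [d] ~ [z].
The stem 'tooth' ([lɛd], [lɛda]) shows [d] unchanged in both environments, so [d] cannot be basic with [z] derived before the ACC suffix.
The alternation reflects word-final hardening: voiced fricatives become stops word-finally. /z/ is underlying.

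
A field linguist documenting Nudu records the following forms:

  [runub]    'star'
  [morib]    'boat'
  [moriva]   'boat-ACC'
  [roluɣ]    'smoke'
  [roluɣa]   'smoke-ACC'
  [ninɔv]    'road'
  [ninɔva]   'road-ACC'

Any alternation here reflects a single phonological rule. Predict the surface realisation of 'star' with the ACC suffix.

In [morib] and [moriva] the final segment of 'boat' alternates: [b] ~ [v].
If /v/ were underlying and a rule turned it into [b] in isolation, 'road' would also alternate; but it has [v] in both [ninɔv] and [ninɔva].
The alternation reflects intervocalic spirantization: voiced stops become fricatives between vowels. /b/ is underlying.
From [runub] the stem 'star' is /runub/; between vowels this yields [runuva].

[runuva]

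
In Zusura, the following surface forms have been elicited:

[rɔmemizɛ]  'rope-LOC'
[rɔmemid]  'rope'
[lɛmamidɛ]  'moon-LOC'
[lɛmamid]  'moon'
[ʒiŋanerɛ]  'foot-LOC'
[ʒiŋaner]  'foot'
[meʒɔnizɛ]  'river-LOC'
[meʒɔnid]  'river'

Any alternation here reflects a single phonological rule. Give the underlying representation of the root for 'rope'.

/rɔmemiz/

'rope' shows [z] ~ [d] at the end of the stem ([rɔmemizɛ] vs [rɔmemid]).
But 'moon' keeps [d] in both environments ([lɛmamidɛ], [lɛmamid]), so there is no rule changing /d/ to [z] before the LOC suffix.
So /z/ is underlying, and a rule of word-final hardening — voiced fricatives become stops word-finally — gives [d].
So 'rope' = /rɔmemiz/.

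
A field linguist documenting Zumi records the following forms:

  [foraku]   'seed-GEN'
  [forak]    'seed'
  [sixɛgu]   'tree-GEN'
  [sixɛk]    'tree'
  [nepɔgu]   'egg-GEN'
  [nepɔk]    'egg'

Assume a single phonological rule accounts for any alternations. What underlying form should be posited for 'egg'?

/nepɔg/

The stem for 'egg' ends in [g] in [nepɔgu] but [k] in [nepɔk].
Compare 'seed', with invariant [k] in [foraku] and [forak]: an analysis with underlying /k/ and a rule producing [g] before the GEN suffix would wrongly predict alternation here too.
The alternation reflects word-final obstruent devoicing: voiced obstruents become voiceless word-finally. /g/ is underlying.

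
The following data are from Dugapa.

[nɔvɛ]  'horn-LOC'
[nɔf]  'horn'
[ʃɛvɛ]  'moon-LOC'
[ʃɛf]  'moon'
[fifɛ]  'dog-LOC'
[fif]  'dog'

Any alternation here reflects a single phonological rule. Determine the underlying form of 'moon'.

/ʃɛv/

In [ʃɛvɛ] and [ʃɛf] the final segment of 'moon' alternates: [v] ~ [f].
If /f/ were underlying and a rule turned it into [v] before the LOC suffix, 'dog' would also alternate; but it has [f] in both [fifɛ] and [fif].
The underlying segment must be /v/; voiced obstruents become voiceless word-finally, yielding [f] there.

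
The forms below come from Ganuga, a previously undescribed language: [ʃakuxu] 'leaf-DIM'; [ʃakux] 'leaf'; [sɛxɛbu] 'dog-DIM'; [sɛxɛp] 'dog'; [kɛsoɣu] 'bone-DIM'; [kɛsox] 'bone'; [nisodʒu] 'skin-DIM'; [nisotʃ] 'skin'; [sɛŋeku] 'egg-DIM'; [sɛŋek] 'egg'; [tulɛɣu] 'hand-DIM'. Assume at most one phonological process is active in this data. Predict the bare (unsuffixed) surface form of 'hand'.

[tulɛx]

In [kɛsoɣu] and [kɛsox] the final segment of 'bone' alternates: [ɣ] ~ [x].
If /x/ were underlying and a rule turned it into [ɣ] before the DIM suffix, 'leaf' would also alternate; but it has [x] in both [ʃakuxu] and [ʃakux].
The underlying segment must be /ɣ/; voiced obstruents become voiceless word-finally, yielding [x] there.
From [tulɛɣu] the stem 'hand' is /tulɛɣ/; word-finally this yields [tulɛx].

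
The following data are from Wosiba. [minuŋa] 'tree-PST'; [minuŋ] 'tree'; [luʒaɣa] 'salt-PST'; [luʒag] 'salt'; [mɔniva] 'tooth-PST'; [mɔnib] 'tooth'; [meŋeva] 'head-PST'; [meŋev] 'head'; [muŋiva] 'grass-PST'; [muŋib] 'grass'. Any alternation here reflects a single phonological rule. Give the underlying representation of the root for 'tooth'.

In [mɔniva] and [mɔnib] the final segment of 'tooth' alternates: [v] ~ [b].
The stem 'head' ([meŋeva], [meŋev]) shows [v] unchanged in both environments, so [v] cannot be basic with [b] derived in isolation.
The alternation reflects intervocalic spirantization: voiced stops become fricatives between vowels. /b/ is underlying.
So 'tooth' = /mɔnib/.

/mɔnib/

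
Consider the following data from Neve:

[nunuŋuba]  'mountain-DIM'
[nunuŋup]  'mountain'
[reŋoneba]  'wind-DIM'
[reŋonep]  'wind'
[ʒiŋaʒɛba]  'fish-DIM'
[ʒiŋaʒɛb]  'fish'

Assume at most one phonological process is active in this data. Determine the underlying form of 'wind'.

/reŋonep/

In [reŋoneba] and [reŋonep] the final segment of 'wind' alternates: [b] ~ [p].
Compare 'fish', with invariant [b] in [ʒiŋaʒɛba] and [ʒiŋaʒɛb]: an analysis with underlying /b/ and a rule producing [p] in isolation would wrongly predict alternation here too.
Therefore /p/ is basic and [b] is derived by intervocalic voicing (voiceless stops become voiced between vowels).
So 'wind' = /reŋonep/.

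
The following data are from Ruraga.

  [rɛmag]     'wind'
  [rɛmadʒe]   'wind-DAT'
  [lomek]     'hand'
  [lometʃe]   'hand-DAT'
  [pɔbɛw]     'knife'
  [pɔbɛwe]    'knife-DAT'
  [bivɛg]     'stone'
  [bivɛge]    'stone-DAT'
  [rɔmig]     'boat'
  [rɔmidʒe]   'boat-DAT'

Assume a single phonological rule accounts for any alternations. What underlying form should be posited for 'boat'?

The stem for 'boat' ends in [g] in [rɔmig] but [dʒ] in [rɔmidʒe].
The stem 'stone' ([bivɛg], [bivɛge]) shows [g] unchanged in both environments, so [g] cannot be basic with [dʒ] derived before the DAT suffix.
The alternation reflects depalatalization: palato-alveolar /tʃ/ and /dʒ/ become [k] and [g] when no front vowel follows. /dʒ/ is underlying.
So 'boat' = /rɔmidʒ/.

/rɔmidʒ/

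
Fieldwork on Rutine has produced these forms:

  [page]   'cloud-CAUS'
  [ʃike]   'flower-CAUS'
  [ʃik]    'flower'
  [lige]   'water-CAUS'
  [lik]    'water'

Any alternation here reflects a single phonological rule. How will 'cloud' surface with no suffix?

'water' shows [g] ~ [k] at the end of the stem ([lige] vs [lik]).
Compare 'flower', with invariant [k] in [ʃike] and [ʃik]: an analysis with underlying /k/ and a rule producing [g] before the CAUS suffix would wrongly predict alternation here too.
So /g/ is underlying, and a rule of word-final obstruent devoicing — voiced obstruents become voiceless word-finally — gives [k].
From [page] the stem 'cloud' is /pag/; word-finally this yields [pak].

[pak]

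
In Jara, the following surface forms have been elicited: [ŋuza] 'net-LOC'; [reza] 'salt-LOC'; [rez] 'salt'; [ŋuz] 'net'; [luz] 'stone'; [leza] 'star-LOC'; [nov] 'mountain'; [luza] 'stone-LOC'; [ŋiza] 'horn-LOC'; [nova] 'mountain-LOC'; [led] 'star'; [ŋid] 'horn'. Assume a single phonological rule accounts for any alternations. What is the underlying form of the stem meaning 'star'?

'star' shows [d] ~ [z] at the end of the stem ([led] vs [leza]).
Compare 'stone', with invariant [z] in [luz] and [luza]: an analysis with underlying /z/ and a rule producing [d] in isolation would wrongly predict alternation here too.
So /d/ is underlying, and a rule of intervocalic spirantization — voiced stops become fricatives between vowels — gives [z].

/led/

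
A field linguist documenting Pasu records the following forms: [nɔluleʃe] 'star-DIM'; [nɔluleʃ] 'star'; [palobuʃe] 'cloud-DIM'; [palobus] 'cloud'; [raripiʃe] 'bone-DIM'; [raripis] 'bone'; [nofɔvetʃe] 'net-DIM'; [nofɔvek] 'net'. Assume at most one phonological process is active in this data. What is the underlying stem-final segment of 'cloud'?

/s/

'cloud' shows [ʃ] ~ [s] at the end of the stem ([palobuʃe] vs [palobus]).
But 'star' keeps [ʃ] in both environments ([nɔluleʃe], [nɔluleʃ]), so there is no rule changing /ʃ/ to [s] in isolation.
The underlying segment must be /s/; /k/ and /s/ become palato-alveolar [tʃ] and [ʃ] before a front vowel, yielding [ʃ] there.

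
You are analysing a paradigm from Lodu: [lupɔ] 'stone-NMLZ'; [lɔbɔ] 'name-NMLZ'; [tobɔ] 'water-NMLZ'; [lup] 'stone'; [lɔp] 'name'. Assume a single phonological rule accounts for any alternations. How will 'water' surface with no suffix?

[top]

The root 'name' surfaces as [lɔp] and [lɔbɔ], with a stem-final [p] ~ [b] alternation.
Compare 'stone', with invariant [p] in [lup] and [lupɔ]: an analysis with underlying /p/ and a rule producing [b] before the NMLZ suffix would wrongly predict alternation here too.
The alternation reflects word-final obstruent devoicing: voiced obstruents become voiceless word-finally. /b/ is underlying.
The one attested form of 'water', [tobɔ], shows underlying /tob/. Applying the same rule word-finally gives [top].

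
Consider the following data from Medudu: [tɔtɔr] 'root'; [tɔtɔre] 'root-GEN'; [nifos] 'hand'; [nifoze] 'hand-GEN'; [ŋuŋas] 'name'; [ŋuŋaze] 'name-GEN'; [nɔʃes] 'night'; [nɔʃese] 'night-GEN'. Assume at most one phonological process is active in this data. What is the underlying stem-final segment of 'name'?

The stem for 'name' ends in [s] in [ŋuŋas] but [z] in [ŋuŋaze].
Compare 'night', with invariant [s] in [nɔʃes] and [nɔʃese]: an analysis with underlying /s/ and a rule producing [z] before the GEN suffix would wrongly predict alternation here too.
The underlying segment must be /z/; voiced obstruents become voiceless word-finally, yielding [s] there.

/z/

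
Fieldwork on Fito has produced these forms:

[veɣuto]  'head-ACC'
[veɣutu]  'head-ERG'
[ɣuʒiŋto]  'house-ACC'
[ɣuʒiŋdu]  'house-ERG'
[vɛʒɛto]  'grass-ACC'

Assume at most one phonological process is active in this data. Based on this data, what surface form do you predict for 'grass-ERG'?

The ERG suffix surfaces as [-du] and [-tu], depending on the final segment of the stem.
By contrast the ACC suffix keeps its initial [t] throughout — that segment must be underlying.
So the underlying form is /-du/, and voiced stops become voiceless after a vowel.
After 'grass', which ends in a vowel, the suffix surfaces as [-tu], giving [vɛʒɛtu].

[vɛʒɛtu]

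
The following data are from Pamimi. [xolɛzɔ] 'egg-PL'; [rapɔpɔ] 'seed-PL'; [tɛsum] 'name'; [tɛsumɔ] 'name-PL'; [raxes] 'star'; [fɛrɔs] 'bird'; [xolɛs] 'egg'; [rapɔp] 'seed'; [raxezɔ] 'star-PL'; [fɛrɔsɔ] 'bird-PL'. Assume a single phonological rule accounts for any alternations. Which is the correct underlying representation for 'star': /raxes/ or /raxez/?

/raxez/

'star' shows [z] ~ [s] at the end of the stem ([raxezɔ] vs [raxes]).
Compare 'bird', with invariant [s] in [fɛrɔsɔ] and [fɛrɔs]: an analysis with underlying /s/ and a rule producing [z] before the PL suffix would wrongly predict alternation here too.
The underlying segment must be /z/; voiced obstruents become voiceless word-finally, yielding [s] there.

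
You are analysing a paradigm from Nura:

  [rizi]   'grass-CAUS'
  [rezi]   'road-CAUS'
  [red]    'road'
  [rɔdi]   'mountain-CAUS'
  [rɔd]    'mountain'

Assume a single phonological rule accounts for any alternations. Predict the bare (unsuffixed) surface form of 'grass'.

In [rezi] and [red] the final segment of 'road' alternates: [z] ~ [d].
If /d/ were underlying and a rule turned it into [z] before the CAUS suffix, 'mountain' would also alternate; but it has [d] in both [rɔdi] and [rɔd].
Therefore /z/ is basic and [d] is derived by word-final hardening (voiced fricatives become stops word-finally).
The one attested form of 'grass', [rizi], shows underlying /riz/. Applying the same rule word-finally gives [rid].

[rid]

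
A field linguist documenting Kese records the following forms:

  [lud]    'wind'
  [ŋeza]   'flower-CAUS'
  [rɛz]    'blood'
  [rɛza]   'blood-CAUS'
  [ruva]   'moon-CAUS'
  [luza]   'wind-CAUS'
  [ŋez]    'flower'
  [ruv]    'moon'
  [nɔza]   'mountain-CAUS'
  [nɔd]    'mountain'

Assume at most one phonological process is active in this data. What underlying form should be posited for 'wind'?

/lud/

'wind' shows [z] ~ [d] at the end of the stem ([luza] vs [lud]).
But 'blood' keeps [z] in both environments ([rɛza], [rɛz]), so there is no rule changing /z/ to [d] in isolation.
The underlying segment must be /d/; voiced stops become fricatives between vowels, yielding [z] there.
So 'wind' = /lud/.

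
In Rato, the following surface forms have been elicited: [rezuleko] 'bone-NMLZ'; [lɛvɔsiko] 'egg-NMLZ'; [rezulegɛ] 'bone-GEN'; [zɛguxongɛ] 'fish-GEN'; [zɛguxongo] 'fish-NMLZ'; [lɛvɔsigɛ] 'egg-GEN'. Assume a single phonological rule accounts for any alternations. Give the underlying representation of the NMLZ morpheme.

/-ko/

The NMLZ suffix surfaces as [-go] and [-ko], depending on the final segment of the stem.
By contrast the GEN suffix keeps its initial [g] throughout — that segment must be underlying.
So the underlying form is /-ko/, and voiceless stops become voiced after a nasal.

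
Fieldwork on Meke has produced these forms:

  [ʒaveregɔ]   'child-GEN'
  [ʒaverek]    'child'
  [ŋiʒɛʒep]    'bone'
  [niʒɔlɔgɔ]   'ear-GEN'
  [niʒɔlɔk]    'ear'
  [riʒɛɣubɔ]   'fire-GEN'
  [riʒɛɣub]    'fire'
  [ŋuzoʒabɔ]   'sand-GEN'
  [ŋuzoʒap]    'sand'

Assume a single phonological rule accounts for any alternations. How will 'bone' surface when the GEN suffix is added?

'sand' shows [b] ~ [p] at the end of the stem ([ŋuzoʒabɔ] vs [ŋuzoʒap]).
The stem 'fire' ([riʒɛɣubɔ], [riʒɛɣub]) shows [b] unchanged in both environments, so [b] cannot be basic with [p] derived in isolation.
The underlying segment must be /p/; voiceless stops become voiced between vowels, yielding [b] there.
The one attested form of 'bone', [ŋiʒɛʒep], shows underlying /ŋiʒɛʒep/. Applying the same rule between vowels gives [ŋiʒɛʒebɔ].

[ŋiʒɛʒebɔ]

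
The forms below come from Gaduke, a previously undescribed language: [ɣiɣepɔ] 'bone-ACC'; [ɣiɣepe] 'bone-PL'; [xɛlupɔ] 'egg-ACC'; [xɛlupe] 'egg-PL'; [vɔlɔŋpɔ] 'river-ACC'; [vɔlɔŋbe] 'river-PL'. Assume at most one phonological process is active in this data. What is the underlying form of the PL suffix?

/-be/

The PL morpheme has two allomorphs, [-be] and [-pe].
The ACC suffix, which begins with [p], is invariant after every stem; so [p] is not altered by any rule here.
The PL suffix is therefore /-be/ underlyingly, with post-vocalic devoicing: voiced stops become voiceless after a vowel.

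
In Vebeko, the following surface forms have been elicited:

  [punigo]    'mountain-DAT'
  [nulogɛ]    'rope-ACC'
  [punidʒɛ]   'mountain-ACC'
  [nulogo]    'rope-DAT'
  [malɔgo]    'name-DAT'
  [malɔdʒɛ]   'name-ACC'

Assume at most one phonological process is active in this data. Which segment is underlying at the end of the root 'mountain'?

/dʒ/

The stem for 'mountain' ends in [dʒ] in [punidʒɛ] but [g] in [punigo].
If /g/ were underlying and a rule turned it into [dʒ] before the ACC suffix, 'rope' would also alternate; but it has [g] in both [nulogɛ] and [nulogo].
The underlying segment must be /dʒ/; palato-alveolar /dʒ/ becomes [g] when no front vowel follows, yielding [g] there.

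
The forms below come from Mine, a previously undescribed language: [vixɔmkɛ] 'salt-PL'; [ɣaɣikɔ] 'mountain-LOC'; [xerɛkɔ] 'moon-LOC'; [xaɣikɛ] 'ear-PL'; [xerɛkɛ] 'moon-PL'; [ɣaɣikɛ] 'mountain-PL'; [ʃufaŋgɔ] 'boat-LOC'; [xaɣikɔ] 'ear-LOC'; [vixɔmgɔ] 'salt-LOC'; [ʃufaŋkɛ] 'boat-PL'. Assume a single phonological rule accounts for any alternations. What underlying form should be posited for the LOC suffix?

/-gɔ/

The LOC morpheme has two allomorphs, [-gɔ] and [-kɔ].
The PL suffix, which begins with [k], is invariant after every stem; so [k] is not altered by any rule here.
The LOC suffix is therefore /-gɔ/ underlyingly, with post-vocalic devoicing: voiced stops become voiceless after a vowel.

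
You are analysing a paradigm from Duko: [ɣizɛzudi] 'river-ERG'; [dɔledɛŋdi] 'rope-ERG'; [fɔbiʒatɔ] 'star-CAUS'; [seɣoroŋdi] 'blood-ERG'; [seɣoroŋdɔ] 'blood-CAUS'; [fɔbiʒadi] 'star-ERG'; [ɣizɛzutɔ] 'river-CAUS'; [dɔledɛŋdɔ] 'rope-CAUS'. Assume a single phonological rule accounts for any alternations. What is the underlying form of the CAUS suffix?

/-tɔ/

The CAUS suffix surfaces as [-dɔ] and [-tɔ], depending on the final segment of the stem.
The ERG suffix, which begins with [d], is invariant after every stem; so [d] is not altered by any rule here.
The CAUS suffix is therefore /-tɔ/ underlyingly, with post-nasal voicing: voiceless stops become voiced after a nasal.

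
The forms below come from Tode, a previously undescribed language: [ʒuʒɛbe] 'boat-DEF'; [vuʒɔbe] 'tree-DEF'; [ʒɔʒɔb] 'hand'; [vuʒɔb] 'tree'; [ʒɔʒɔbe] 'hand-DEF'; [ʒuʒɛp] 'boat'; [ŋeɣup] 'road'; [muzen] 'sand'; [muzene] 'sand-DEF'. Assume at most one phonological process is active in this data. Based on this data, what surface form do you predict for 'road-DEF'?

[ŋeɣube]

The root 'boat' surfaces as [ʒuʒɛbe] and [ʒuʒɛp], with a stem-final [b] ~ [p] alternation.
Compare 'hand', with invariant [b] in [ʒɔʒɔbe] and [ʒɔʒɔb]: an analysis with underlying /b/ and a rule producing [p] in isolation would wrongly predict alternation here too.
So /p/ is underlying, and a rule of intervocalic voicing — voiceless stops become voiced between vowels — gives [b].
From [ŋeɣup] the stem 'road' is /ŋeɣup/; between vowels this yields [ŋeɣube].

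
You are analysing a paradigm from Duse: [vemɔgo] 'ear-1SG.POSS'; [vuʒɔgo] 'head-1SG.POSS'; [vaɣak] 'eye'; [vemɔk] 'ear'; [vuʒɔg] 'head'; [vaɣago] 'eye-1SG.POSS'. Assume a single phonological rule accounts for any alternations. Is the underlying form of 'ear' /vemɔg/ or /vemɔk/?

/vemɔk/

'ear' shows [g] ~ [k] at the end of the stem ([vemɔgo] vs [vemɔk]).
The stem 'head' ([vuʒɔgo], [vuʒɔg]) shows [g] unchanged in both environments, so [g] cannot be basic with [k] derived in isolation.
So /k/ is underlying, and a rule of intervocalic voicing — voiceless stops become voiced between vowels — gives [g].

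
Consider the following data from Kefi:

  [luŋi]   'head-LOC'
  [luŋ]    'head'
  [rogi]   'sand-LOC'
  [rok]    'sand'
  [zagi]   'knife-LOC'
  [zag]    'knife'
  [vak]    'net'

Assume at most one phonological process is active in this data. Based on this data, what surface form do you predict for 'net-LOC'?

'sand' shows [g] ~ [k] at the end of the stem ([rogi] vs [rok]).
If /g/ were underlying and a rule turned it into [k] in isolation, 'knife' would also alternate; but it has [g] in both [zagi] and [zag].
So /k/ is underlying, and a rule of intervocalic voicing — voiceless stops become voiced between vowels — gives [g].
From [vak] the stem 'net' is /vak/; between vowels this yields [vagi].

[vagi]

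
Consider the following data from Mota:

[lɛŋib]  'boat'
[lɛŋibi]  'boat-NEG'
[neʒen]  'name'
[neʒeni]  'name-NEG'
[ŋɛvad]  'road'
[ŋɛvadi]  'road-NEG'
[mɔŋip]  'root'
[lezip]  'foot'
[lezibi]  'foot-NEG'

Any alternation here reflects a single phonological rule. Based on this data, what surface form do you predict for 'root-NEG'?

'foot' shows [p] ~ [b] at the end of the stem ([lezip] vs [lezibi]).
But 'boat' keeps [b] in both environments ([lɛŋib], [lɛŋibi]), so there is no rule changing /b/ to [p] in isolation.
The underlying segment must be /p/; voiceless stops become voiced between vowels, yielding [b] there.
From [mɔŋip] the stem 'root' is /mɔŋip/; between vowels this yields [mɔŋibi].

[mɔŋibi]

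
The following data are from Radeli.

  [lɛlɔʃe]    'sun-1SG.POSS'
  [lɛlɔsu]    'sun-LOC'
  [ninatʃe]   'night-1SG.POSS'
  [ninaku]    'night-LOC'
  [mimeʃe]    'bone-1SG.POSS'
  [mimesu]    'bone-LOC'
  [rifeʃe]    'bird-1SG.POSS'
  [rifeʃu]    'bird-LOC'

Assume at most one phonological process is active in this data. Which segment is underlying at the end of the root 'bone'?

/s/

The root 'bone' surfaces as [mimeʃe] and [mimesu], with a stem-final [ʃ] ~ [s] alternation.
But 'bird' keeps [ʃ] in both environments ([rifeʃe], [rifeʃu]), so there is no rule changing /ʃ/ to [s] before the LOC suffix.
Therefore /s/ is basic and [ʃ] is derived by palatalization before a front vowel (/k/ and /s/ become palato-alveolar [tʃ] and [ʃ] before a front vowel).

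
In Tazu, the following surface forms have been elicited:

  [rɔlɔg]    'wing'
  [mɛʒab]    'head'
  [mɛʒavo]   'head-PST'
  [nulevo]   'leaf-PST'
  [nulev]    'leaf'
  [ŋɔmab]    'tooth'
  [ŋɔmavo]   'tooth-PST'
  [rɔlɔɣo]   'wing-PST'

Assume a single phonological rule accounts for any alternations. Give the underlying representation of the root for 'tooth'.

In [ŋɔmavo] and [ŋɔmab] the final segment of 'tooth' alternates: [v] ~ [b].
If /v/ were underlying and a rule turned it into [b] in isolation, 'leaf' would also alternate; but it has [v] in both [nulevo] and [nulev].
So /b/ is underlying, and a rule of intervocalic spirantization — voiced stops become fricatives between vowels — gives [v].

/ŋɔmab/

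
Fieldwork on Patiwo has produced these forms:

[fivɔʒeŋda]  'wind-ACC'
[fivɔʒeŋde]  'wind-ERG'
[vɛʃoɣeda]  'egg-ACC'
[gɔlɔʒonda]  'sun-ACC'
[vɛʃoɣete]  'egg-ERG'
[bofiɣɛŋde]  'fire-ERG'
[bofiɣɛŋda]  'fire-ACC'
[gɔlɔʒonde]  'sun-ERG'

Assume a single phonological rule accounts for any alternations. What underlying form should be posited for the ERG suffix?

/-te/

The ERG morpheme has two allomorphs, [-de] and [-te].
The ACC suffix, which begins with [d], is invariant after every stem; so [d] is not altered by any rule here.
So the underlying form is /-te/, and voiceless stops become voiced after a nasal.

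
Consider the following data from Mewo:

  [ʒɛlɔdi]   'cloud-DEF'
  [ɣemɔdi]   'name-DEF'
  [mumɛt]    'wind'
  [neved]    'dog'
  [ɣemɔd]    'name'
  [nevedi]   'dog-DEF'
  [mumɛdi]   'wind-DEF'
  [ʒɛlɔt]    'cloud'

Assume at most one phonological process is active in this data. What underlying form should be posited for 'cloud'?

In [ʒɛlɔt] and [ʒɛlɔdi] the final segment of 'cloud' alternates: [t] ~ [d].
But 'dog' keeps [d] in both environments ([neved], [nevedi]), so there is no rule changing /d/ to [t] in isolation.
The underlying segment must be /t/; voiceless stops become voiced between vowels, yielding [d] there.

/ʒɛlɔt/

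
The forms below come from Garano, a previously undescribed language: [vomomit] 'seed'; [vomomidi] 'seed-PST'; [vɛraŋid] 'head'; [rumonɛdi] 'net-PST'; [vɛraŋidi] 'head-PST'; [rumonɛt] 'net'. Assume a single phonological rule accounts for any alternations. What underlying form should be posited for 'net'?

/rumonɛt/

'net' shows [t] ~ [d] at the end of the stem ([rumonɛt] vs [rumonɛdi]).
But 'head' keeps [d] in both environments ([vɛraŋid], [vɛraŋidi]), so there is no rule changing /d/ to [t] in isolation.
Therefore /t/ is basic and [d] is derived by intervocalic voicing (voiceless stops become voiced between vowels).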